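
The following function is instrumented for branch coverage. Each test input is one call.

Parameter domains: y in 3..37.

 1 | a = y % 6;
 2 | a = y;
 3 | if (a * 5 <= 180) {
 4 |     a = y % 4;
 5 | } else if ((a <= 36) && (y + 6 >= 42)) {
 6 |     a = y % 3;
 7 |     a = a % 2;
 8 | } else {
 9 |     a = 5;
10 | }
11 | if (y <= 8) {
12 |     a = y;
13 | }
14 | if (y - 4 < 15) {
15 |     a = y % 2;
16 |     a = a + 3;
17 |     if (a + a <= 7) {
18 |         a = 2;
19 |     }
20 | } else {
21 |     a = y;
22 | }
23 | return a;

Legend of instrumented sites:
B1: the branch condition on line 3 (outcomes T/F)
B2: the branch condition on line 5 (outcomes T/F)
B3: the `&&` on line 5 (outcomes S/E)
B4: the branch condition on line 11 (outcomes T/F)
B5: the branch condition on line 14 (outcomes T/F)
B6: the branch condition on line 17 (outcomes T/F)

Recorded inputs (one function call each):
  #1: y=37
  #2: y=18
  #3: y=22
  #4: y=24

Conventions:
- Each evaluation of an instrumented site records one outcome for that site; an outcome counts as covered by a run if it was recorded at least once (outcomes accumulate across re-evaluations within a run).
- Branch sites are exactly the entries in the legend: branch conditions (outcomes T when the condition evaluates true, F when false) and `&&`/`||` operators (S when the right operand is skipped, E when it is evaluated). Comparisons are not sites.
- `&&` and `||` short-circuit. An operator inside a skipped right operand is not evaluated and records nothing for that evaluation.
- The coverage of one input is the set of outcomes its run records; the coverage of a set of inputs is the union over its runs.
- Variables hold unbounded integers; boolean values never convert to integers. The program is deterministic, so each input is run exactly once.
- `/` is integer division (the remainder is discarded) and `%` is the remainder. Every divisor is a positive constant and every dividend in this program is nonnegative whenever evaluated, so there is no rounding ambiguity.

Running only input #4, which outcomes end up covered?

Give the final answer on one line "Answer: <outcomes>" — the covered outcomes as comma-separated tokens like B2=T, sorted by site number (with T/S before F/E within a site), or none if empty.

Simulating input #4 (y=24) step by step:
  B1->T, B4->F, B5->F
distinct outcomes covered: B1=T, B4=F, B5=F

Answer: B1=T, B4=F, B5=F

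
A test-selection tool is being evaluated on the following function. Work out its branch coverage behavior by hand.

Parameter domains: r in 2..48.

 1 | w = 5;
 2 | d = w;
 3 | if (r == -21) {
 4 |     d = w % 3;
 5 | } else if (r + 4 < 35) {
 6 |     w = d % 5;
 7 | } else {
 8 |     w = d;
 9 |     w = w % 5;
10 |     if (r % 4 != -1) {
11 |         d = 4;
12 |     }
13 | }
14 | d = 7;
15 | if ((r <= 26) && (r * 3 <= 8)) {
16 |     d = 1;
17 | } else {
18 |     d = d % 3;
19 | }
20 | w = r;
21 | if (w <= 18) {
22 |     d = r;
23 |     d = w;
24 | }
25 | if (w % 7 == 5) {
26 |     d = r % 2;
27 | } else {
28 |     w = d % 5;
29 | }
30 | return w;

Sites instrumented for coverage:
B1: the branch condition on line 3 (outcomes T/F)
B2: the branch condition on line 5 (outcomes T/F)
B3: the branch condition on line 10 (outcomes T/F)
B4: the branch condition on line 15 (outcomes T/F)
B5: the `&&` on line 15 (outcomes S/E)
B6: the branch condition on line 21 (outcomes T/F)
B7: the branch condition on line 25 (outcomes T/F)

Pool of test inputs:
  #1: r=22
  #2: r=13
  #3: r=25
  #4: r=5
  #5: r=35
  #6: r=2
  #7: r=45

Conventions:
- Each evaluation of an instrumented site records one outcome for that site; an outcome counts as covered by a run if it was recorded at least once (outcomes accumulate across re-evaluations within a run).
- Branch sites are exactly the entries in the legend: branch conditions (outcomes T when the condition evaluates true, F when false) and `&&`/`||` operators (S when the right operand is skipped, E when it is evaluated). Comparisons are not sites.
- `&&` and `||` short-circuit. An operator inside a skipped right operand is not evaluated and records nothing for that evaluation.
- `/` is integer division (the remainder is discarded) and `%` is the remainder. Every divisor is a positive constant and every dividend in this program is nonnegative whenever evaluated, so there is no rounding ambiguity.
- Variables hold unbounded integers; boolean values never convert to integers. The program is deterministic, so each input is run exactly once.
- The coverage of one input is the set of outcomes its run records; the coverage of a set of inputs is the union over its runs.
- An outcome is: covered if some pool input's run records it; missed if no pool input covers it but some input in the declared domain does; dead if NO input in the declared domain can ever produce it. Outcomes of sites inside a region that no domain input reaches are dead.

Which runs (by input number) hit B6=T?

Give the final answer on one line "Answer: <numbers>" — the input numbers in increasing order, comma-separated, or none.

input #1 (r=22): never hits B6=T
input #2 (r=13): hits B6=T
input #3 (r=25): never hits B6=T
input #4 (r=5): hits B6=T
input #5 (r=35): never hits B6=T
input #6 (r=2): hits B6=T
input #7 (r=45): never hits B6=T

Answer: 2, 4, 6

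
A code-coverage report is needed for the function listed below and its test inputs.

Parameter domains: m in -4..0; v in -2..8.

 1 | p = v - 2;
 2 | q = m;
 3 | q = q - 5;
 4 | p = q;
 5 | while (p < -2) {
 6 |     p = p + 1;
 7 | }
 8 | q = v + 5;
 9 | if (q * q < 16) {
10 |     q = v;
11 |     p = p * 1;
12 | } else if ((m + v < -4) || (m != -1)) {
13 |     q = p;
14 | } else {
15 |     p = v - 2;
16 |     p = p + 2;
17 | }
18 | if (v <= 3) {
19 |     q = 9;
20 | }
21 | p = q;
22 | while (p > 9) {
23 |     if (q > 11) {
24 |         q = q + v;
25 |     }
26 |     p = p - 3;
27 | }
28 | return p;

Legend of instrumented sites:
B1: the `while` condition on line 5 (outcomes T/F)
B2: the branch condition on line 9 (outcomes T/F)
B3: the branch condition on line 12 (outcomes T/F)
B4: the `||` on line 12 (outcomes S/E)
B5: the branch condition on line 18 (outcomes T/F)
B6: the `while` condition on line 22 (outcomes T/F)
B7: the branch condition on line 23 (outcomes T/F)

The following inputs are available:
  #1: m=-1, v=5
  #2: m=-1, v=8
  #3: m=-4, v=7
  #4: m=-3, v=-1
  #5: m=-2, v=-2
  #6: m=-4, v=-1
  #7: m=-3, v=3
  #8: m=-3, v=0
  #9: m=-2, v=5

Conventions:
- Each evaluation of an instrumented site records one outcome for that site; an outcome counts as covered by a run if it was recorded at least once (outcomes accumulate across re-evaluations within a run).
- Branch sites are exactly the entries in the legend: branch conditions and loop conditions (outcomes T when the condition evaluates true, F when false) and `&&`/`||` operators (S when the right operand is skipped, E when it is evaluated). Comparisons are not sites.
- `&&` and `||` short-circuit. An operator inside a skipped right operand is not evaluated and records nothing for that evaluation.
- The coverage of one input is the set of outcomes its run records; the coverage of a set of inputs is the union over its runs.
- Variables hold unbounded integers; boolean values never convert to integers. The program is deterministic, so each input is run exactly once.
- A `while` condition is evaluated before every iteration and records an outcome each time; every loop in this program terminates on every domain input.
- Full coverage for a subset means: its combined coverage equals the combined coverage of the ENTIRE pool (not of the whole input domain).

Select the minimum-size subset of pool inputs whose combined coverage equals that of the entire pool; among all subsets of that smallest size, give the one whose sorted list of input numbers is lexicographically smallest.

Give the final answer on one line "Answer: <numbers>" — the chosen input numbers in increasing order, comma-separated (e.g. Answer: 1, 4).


input #1, m=-1, v=5: events B1->T, B1->T, B1->T, B1->T, B1->F, B2->F, B4->E, B3->F, B5->F, B6->T, B7->F, B6->F; outcomes B1=T, B1=F, B2=F, B3=F, B4=E, B5=F, B6=T, B6=F, B7=F
input #2, m=-1, v=8: events B1->T, B1->T, B1->T, B1->T, B1->F, B2->F, B4->E, B3->F, B5->F, B6->T, B7->T, B6->T, B7->T, B6->F; outcomes B1=T, B1=F, B2=F, B3=F, B4=E, B5=F, B6=T, B6=F, B7=T
input #3, m=-4, v=7: events B1->T, B1->T, B1->T, B1->T, B1->T, B1->T, B1->T, B1->F, B2->F, B4->E, B3->T, B5->F, B6->F; outcomes B1=T, B1=F, B2=F, B3=T, B4=E, B5=F, B6=F
input #4, m=-3, v=-1: events B1->T, B1->T, B1->T, B1->T, B1->T, B1->T, B1->F, B2->F, B4->E, B3->T, B5->T, B6->F; outcomes B1=T, B1=F, B2=F, B3=T, B4=E, B5=T, B6=F
input #5, m=-2, v=-2: events B1->T, B1->T, B1->T, B1->T, B1->T, B1->F, B2->T, B5->T, B6->F; outcomes B1=T, B1=F, B2=T, B5=T, B6=F
input #6, m=-4, v=-1: events B1->T, B1->T, B1->T, B1->T, B1->T, B1->T, B1->T, B1->F, B2->F, B4->S, B3->T, B5->T, B6->F; outcomes B1=T, B1=F, B2=F, B3=T, B4=S, B5=T, B6=F
input #7, m=-3, v=3: events B1->T, B1->T, B1->T, B1->T, B1->T, B1->T, B1->F, B2->F, B4->E, B3->T, B5->T, B6->F; outcomes B1=T, B1=F, B2=F, B3=T, B4=E, B5=T, B6=F
input #8, m=-3, v=0: events B1->T, B1->T, B1->T, B1->T, B1->T, B1->T, B1->F, B2->F, B4->E, B3->T, B5->T, B6->F; outcomes B1=T, B1=F, B2=F, B3=T, B4=E, B5=T, B6=F
input #9, m=-2, v=5: events B1->T, B1->T, B1->T, B1->T, B1->T, B1->F, B2->F, B4->E, B3->T, B5->F, B6->F; outcomes B1=T, B1=F, B2=F, B3=T, B4=E, B5=F, B6=F
union over all inputs: B1=T, B1=F, B2=T, B2=F, B3=T, B3=F, B4=S, B4=E, B5=T, B5=F, B6=T, B6=F, B7=T, B7=F (14 outcomes)
every size-1 subset falls short of the 14 outcomes (best: 9/14)
every size-2 subset falls short of the 14 outcomes (best: 12/14)
every size-3 subset falls short of the 14 outcomes (best: 13/14)
at size 4, {1, 2, 5, 6} reaches all 14 outcomes; every lexicographically earlier size-4 subset fails
Answer: 1, 2, 5, 6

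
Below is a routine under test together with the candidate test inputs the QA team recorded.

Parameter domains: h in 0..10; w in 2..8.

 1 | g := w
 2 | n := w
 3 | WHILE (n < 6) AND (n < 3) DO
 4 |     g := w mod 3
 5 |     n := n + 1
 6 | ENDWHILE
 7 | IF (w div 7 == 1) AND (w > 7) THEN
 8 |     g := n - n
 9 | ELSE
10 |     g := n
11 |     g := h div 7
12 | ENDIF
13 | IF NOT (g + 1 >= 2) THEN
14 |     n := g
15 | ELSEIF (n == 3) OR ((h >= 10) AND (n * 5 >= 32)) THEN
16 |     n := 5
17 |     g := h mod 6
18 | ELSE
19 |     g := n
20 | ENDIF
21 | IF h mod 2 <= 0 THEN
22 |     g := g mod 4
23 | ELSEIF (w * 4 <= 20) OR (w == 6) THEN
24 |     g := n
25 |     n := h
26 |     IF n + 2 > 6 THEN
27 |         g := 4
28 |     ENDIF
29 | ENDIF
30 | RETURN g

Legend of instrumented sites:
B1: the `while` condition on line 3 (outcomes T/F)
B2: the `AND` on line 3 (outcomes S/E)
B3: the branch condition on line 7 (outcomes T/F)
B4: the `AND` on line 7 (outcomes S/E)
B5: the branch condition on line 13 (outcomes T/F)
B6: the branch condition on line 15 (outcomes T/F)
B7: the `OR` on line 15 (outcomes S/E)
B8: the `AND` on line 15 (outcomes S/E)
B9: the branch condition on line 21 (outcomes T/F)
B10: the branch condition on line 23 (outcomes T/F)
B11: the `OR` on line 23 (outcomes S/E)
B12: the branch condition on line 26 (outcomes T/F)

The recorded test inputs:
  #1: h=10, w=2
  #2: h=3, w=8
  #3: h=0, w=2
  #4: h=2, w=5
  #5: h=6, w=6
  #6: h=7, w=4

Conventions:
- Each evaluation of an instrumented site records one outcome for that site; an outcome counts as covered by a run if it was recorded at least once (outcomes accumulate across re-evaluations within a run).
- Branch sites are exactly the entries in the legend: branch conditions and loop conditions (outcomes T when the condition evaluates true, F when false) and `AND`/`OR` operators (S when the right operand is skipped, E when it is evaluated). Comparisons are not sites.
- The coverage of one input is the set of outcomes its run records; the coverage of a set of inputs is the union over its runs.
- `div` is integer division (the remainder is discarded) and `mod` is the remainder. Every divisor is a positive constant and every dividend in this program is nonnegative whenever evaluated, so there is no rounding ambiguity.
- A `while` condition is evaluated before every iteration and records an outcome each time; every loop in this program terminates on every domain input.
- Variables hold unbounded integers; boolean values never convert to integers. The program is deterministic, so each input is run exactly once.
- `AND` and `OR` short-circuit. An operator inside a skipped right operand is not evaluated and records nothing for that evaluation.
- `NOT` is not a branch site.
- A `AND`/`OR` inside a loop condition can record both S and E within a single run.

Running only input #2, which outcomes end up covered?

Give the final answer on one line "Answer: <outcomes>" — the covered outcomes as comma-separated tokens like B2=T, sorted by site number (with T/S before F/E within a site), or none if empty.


Simulating input #2 (h=3, w=8) step by step:
  B2->S, B1->F, B4->E, B3->T, B5->T, B9->F, B11->E, B10->F
distinct outcomes covered: B1=F, B2=S, B3=T, B4=E, B5=T, B9=F, B10=F, B11=E
Answer: B1=F, B2=S, B3=T, B4=E, B5=T, B9=F, B10=F, B11=E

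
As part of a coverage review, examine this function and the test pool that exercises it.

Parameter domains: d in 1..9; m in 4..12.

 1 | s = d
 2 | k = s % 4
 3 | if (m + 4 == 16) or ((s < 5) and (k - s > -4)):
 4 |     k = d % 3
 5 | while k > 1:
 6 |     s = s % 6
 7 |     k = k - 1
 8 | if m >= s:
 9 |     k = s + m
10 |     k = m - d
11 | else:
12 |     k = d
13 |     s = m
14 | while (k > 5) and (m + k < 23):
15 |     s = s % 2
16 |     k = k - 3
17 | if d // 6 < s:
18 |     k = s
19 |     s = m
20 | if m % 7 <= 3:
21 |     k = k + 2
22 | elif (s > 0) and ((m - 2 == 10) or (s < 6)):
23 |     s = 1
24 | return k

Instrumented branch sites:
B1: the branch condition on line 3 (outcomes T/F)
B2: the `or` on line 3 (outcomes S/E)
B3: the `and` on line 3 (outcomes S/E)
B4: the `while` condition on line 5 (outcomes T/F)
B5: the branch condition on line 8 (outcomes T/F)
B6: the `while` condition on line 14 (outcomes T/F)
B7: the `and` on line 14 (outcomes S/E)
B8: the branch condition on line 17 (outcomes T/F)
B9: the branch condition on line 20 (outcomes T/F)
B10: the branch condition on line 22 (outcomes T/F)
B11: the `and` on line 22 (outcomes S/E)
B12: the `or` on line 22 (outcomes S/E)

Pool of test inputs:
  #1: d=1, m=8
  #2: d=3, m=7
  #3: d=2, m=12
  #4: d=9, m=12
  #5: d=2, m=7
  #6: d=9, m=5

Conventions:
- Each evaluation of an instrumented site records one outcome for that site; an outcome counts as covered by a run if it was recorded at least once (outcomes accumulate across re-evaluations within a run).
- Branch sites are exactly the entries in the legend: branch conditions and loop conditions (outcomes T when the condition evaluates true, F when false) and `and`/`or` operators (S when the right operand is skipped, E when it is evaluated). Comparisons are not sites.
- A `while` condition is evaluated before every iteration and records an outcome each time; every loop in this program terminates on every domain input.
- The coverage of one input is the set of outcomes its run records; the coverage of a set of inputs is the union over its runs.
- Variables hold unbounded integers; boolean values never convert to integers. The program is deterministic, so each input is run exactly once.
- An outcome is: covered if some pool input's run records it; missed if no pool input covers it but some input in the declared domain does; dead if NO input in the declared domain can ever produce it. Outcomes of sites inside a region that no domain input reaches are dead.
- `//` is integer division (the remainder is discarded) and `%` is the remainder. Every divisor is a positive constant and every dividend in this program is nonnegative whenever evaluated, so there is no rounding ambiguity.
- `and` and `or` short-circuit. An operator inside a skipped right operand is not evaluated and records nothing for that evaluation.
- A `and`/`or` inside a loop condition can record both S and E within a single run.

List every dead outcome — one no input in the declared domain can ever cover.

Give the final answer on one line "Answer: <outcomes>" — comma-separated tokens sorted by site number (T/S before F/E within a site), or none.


sweeping the full domain (81 inputs) for each outcome:
  reachable outcomes have witnesses, e.g. B1=T (e.g. d=1, m=4), B1=F (e.g. d=4, m=4), B2=S (e.g. d=1, m=12), B2=E (e.g. d=1, m=4)
Answer: none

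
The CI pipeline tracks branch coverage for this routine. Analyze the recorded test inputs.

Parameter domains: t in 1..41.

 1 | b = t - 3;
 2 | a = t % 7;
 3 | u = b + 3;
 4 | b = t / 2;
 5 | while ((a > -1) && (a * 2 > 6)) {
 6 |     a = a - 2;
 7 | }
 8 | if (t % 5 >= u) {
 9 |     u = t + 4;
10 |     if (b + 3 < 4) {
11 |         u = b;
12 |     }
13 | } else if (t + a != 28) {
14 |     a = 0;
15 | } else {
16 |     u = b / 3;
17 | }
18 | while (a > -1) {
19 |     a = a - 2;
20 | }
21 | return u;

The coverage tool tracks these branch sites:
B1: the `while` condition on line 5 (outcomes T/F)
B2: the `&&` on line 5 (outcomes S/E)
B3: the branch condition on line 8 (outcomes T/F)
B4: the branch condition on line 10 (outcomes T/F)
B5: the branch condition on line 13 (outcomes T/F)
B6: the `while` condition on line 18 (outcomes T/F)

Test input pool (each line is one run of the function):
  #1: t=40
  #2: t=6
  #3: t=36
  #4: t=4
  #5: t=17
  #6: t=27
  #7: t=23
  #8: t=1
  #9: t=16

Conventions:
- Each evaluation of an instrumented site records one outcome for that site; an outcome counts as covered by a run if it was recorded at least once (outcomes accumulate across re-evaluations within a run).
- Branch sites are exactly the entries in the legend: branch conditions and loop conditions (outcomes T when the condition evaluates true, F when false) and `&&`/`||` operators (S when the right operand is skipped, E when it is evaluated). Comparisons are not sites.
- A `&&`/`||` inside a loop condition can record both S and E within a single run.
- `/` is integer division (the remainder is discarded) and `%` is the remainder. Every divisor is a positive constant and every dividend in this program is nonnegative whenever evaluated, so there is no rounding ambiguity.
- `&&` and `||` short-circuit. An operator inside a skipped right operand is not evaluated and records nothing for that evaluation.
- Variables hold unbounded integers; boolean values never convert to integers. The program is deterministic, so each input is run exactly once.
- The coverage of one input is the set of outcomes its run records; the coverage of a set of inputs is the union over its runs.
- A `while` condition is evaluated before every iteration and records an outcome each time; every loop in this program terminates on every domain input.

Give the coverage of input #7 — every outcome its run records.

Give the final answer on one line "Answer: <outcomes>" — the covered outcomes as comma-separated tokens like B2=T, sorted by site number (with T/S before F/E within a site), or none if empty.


Simulating input #7 (t=23) step by step:
  B2->E, B1->F, B3->F, B5->T, B6->T, B6->F
deduplicating events, the covered set is: B1=F, B2=E, B3=F, B5=T, B6=T, B6=F
Answer: B1=F, B2=E, B3=F, B5=T, B6=T, B6=F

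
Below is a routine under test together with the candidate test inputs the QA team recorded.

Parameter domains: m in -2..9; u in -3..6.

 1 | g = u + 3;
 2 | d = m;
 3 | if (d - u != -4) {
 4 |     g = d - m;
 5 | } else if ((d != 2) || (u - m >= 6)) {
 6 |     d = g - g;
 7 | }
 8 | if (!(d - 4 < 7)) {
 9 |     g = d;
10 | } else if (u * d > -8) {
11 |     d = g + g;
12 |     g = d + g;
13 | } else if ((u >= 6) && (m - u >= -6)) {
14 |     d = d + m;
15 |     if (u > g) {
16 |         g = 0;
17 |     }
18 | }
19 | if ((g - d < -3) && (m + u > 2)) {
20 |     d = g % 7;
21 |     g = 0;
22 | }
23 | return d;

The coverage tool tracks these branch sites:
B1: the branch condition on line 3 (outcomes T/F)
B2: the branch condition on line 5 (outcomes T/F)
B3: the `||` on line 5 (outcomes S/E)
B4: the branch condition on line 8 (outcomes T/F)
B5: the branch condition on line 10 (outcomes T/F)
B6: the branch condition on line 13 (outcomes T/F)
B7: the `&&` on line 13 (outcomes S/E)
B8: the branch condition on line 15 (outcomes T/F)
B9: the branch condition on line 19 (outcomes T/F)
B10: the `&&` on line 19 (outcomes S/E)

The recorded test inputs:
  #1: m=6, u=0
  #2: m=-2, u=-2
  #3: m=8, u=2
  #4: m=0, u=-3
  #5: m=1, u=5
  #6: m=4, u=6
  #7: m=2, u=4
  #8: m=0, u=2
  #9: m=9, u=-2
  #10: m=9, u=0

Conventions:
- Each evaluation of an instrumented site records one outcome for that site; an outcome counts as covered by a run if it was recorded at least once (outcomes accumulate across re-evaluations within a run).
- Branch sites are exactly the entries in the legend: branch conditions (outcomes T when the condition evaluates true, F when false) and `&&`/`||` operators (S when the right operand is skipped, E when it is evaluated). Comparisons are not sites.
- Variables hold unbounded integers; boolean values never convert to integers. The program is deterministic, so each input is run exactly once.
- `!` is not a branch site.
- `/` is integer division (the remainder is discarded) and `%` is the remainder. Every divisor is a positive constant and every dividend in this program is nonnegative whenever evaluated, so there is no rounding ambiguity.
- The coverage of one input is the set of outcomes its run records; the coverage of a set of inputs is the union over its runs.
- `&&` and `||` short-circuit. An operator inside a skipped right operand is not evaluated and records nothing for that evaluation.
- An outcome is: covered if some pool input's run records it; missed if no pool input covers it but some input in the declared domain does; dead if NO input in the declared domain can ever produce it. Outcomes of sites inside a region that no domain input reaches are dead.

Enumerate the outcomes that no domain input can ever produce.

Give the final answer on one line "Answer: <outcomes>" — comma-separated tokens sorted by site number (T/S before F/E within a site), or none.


checking every outcome against all 120 domain inputs:
  B4=T: unreachable across the whole domain -> dead
  B6=T: unreachable across the whole domain -> dead
  B8=T: unreachable across the whole domain -> dead
  B8=F: unreachable across the whole domain -> dead
  reachable outcomes have witnesses, e.g. B1=T (e.g. m=-2, u=-3), B1=F (e.g. m=-2, u=2), B2=T (e.g. m=-2, u=2), B2=F (e.g. m=2, u=6)
Answer: B4=T, B6=T, B8=T, B8=F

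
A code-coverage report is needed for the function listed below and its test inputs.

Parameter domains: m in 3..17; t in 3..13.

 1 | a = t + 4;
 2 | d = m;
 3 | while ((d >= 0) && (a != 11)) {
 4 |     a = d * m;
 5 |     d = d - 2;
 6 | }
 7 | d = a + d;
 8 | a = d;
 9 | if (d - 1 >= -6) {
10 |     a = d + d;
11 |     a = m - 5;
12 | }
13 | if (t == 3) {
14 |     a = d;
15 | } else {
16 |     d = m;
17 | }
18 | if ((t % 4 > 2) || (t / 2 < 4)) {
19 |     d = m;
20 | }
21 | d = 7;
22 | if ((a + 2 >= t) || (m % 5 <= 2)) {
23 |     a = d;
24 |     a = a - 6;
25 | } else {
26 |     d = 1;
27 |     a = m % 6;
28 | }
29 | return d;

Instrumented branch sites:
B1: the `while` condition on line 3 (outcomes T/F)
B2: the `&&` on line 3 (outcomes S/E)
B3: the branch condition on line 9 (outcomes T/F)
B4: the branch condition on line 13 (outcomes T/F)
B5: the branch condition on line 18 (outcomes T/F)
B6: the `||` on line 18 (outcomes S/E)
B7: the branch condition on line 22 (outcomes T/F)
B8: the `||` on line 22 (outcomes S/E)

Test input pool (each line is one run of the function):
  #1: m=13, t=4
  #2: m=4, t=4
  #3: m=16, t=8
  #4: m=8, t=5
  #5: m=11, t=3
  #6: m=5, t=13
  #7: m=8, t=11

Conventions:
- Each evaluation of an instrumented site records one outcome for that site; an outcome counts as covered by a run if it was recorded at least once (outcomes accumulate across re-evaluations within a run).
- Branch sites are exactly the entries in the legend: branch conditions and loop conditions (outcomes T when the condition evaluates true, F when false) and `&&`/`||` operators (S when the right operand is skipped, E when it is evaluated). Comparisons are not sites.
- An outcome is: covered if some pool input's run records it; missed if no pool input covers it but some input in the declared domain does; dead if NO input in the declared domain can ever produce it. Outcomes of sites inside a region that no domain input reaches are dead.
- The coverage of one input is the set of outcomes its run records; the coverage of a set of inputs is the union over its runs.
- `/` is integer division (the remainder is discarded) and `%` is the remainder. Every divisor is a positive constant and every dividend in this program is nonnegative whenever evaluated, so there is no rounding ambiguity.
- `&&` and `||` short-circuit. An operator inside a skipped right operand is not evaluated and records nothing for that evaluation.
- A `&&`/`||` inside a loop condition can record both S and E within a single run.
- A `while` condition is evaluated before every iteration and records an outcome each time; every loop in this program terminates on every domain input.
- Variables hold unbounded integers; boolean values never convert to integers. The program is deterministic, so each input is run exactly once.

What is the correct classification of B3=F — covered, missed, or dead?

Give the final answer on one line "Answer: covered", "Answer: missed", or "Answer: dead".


no pool input records B3=F
checking all 165 inputs in the declared domain: B3=F is never recorded -> dead
Answer: dead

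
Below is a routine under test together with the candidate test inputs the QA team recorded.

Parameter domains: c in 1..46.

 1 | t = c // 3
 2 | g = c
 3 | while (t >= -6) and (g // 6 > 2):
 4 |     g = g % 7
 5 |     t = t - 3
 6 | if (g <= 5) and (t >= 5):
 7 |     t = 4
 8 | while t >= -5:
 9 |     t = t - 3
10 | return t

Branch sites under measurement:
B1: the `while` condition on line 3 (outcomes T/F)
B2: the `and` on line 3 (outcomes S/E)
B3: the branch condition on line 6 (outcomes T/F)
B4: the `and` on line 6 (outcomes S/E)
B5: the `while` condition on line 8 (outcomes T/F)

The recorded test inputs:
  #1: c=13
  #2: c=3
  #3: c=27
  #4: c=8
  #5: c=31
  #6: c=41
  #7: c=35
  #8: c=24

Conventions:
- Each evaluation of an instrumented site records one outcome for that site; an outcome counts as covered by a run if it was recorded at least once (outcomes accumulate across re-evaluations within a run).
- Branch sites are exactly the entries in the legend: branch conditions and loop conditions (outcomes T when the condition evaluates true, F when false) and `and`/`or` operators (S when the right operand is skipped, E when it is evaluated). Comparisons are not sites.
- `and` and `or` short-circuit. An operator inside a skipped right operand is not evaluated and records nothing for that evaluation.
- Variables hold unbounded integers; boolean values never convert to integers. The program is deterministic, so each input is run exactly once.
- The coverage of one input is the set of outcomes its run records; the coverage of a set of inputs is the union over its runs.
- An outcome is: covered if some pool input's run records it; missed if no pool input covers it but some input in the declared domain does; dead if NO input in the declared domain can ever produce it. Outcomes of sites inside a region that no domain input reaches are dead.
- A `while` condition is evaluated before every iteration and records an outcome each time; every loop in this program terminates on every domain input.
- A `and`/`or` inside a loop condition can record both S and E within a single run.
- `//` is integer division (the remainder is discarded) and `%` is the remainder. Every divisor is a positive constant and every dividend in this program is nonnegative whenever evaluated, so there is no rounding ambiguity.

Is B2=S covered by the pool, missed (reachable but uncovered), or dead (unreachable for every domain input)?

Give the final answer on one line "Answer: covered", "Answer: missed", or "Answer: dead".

no pool input records B2=S
checking all 46 inputs in the declared domain: B2=S is never recorded -> dead

Answer: dead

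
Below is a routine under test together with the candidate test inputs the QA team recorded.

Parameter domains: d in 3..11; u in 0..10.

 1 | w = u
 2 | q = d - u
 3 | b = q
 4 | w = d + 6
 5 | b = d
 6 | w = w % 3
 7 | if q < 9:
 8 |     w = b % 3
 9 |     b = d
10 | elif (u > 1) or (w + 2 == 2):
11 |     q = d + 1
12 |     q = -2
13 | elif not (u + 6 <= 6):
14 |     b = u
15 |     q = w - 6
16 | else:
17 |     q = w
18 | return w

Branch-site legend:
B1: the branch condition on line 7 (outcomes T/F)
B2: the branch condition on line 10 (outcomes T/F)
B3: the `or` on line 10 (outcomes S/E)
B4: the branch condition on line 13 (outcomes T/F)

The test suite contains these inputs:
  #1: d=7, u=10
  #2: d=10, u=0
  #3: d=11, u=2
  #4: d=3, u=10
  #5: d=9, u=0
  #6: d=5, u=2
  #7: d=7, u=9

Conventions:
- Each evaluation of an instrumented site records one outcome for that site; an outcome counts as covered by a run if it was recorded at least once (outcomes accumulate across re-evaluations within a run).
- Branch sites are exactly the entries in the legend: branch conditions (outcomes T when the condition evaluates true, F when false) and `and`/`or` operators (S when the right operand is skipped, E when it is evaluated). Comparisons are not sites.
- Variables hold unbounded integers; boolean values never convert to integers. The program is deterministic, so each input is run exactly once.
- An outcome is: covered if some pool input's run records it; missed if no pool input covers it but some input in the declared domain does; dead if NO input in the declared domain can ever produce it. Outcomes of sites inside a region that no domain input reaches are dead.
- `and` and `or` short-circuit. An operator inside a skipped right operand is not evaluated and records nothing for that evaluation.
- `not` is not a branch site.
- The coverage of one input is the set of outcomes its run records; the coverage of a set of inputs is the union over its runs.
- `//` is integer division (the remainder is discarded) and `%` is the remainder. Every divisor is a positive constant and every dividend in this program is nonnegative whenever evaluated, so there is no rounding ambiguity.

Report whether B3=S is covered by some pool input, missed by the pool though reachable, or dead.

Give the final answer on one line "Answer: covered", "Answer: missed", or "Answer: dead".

B3=S is recorded by pool input(s) 3 -> covered

Answer: covered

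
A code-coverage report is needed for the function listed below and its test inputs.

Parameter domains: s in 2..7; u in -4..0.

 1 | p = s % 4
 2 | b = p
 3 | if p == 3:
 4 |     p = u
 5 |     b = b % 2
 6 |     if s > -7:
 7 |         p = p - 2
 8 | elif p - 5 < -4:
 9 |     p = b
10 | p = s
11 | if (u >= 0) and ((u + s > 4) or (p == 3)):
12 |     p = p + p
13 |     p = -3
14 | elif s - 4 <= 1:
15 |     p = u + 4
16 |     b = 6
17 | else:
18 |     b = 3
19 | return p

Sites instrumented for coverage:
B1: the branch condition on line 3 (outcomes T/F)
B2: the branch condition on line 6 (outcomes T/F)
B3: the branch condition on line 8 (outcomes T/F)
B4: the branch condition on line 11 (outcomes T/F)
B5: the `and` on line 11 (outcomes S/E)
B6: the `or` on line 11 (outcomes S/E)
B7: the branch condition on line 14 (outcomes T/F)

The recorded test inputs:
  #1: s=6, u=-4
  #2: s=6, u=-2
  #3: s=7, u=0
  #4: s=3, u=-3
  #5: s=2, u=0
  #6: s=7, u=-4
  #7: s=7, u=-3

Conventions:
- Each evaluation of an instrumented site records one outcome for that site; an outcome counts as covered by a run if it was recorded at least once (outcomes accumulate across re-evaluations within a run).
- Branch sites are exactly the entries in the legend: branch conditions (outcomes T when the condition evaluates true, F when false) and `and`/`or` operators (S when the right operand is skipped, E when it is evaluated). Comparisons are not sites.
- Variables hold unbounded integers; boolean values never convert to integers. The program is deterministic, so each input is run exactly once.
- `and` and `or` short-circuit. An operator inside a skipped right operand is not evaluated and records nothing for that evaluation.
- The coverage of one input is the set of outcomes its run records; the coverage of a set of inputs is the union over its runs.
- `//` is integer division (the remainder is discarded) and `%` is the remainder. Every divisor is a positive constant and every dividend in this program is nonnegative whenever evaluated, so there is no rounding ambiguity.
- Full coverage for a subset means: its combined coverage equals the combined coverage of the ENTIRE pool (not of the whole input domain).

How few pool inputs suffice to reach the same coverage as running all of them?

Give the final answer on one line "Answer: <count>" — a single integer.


test 1 (s=6, u=-4) hits B1=F, B3=F, B4=F, B5=S, B7=F
test 2 (s=6, u=-2) hits B1=F, B3=F, B4=F, B5=S, B7=F
test 3 (s=7, u=0) hits B1=T, B2=T, B4=T, B5=E, B6=S
test 4 (s=3, u=-3) hits B1=T, B2=T, B4=F, B5=S, B7=T
test 5 (s=2, u=0) hits B1=F, B3=F, B4=F, B5=E, B6=E, B7=T
test 6 (s=7, u=-4) hits B1=T, B2=T, B4=F, B5=S, B7=F
test 7 (s=7, u=-3) hits B1=T, B2=T, B4=F, B5=S, B7=F
pool-wide coverage (12 outcomes): B1=T, B1=F, B2=T, B3=F, B4=T, B4=F, B5=S, B5=E, B6=S, B6=E, B7=T, B7=F
size 1 is not enough: best union over all size-1 subsets is 6/12
size 2 is not enough: best union over all size-2 subsets is 10/12
at size 3, {1, 3, 5} reaches all 12 outcomes; every lexicographically earlier size-3 subset fails
Answer: 3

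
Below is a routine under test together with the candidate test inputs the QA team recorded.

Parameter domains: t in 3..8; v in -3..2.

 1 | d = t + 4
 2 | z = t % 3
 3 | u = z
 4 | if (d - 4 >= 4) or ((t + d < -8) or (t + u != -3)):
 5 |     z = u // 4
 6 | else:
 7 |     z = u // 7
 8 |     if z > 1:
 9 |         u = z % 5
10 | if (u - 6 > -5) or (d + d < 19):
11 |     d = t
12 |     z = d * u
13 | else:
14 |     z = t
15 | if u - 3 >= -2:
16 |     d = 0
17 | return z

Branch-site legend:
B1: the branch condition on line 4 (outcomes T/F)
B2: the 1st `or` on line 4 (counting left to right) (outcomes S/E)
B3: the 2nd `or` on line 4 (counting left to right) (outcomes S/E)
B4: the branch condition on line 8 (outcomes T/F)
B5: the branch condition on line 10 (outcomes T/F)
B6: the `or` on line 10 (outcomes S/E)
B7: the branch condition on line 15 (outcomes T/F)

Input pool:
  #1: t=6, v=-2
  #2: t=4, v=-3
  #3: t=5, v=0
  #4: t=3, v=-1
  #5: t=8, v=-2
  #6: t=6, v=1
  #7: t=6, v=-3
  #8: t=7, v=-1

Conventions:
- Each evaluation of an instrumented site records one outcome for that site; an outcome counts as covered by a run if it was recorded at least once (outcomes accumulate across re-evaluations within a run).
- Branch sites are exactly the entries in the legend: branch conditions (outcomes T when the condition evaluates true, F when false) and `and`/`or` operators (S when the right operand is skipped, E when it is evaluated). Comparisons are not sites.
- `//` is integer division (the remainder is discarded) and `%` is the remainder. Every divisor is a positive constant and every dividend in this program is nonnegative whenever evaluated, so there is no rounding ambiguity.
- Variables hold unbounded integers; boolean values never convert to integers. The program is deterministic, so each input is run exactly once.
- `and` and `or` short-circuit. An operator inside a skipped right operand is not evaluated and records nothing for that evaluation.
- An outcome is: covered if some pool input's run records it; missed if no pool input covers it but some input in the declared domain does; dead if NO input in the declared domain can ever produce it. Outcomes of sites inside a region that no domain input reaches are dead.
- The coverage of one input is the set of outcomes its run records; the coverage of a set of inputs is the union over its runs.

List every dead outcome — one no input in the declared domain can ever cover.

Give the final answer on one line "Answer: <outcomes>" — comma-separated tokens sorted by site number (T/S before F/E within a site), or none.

exhaustive pass over the 36-input domain:
  B1=F: zero occurrences over every domain input -> dead
  B3=S: zero occurrences over every domain input -> dead
  B4=T: zero occurrences over every domain input -> dead
  B4=F: zero occurrences over every domain input -> dead
  reachable outcomes have witnesses, e.g. B1=T (e.g. t=3, v=-3), B2=S (e.g. t=4, v=-3), B2=E (e.g. t=3, v=-3), B3=E (e.g. t=3, v=-3)

Answer: B1=F, B3=S, B4=T, B4=F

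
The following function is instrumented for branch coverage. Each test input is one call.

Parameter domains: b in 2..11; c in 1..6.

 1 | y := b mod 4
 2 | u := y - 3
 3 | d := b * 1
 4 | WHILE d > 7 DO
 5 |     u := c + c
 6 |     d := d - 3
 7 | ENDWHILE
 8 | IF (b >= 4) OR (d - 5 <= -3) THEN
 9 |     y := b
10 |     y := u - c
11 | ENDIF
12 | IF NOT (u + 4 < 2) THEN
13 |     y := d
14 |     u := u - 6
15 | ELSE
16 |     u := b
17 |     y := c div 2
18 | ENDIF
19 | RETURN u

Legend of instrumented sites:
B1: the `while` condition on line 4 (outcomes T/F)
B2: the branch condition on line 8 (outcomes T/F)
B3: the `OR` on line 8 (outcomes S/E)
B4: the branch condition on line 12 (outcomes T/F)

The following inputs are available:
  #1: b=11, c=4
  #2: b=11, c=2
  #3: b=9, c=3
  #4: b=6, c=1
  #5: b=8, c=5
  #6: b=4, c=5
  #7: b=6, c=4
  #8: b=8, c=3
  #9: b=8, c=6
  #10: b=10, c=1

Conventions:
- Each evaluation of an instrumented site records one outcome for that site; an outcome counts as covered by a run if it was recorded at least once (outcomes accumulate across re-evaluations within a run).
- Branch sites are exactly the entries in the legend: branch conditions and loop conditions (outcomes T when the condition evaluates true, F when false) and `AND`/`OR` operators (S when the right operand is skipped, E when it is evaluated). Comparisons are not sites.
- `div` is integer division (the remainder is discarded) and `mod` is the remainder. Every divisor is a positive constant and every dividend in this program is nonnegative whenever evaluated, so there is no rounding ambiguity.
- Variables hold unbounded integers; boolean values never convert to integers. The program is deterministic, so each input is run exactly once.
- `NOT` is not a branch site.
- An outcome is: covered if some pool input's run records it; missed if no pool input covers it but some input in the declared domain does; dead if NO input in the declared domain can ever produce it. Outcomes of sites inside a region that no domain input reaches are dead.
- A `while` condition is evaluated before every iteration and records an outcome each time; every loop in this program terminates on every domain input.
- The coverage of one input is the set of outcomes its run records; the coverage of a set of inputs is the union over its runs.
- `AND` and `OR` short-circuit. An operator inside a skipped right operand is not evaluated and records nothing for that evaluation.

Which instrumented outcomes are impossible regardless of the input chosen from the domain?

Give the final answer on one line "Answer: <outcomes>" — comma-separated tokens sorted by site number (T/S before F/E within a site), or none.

exhaustive pass over the 60-input domain:
  reachable outcomes have witnesses, e.g. B1=T (e.g. b=8, c=1), B1=F (e.g. b=2, c=1), B2=T (e.g. b=2, c=1), B2=F (e.g. b=3, c=1)

Answer: none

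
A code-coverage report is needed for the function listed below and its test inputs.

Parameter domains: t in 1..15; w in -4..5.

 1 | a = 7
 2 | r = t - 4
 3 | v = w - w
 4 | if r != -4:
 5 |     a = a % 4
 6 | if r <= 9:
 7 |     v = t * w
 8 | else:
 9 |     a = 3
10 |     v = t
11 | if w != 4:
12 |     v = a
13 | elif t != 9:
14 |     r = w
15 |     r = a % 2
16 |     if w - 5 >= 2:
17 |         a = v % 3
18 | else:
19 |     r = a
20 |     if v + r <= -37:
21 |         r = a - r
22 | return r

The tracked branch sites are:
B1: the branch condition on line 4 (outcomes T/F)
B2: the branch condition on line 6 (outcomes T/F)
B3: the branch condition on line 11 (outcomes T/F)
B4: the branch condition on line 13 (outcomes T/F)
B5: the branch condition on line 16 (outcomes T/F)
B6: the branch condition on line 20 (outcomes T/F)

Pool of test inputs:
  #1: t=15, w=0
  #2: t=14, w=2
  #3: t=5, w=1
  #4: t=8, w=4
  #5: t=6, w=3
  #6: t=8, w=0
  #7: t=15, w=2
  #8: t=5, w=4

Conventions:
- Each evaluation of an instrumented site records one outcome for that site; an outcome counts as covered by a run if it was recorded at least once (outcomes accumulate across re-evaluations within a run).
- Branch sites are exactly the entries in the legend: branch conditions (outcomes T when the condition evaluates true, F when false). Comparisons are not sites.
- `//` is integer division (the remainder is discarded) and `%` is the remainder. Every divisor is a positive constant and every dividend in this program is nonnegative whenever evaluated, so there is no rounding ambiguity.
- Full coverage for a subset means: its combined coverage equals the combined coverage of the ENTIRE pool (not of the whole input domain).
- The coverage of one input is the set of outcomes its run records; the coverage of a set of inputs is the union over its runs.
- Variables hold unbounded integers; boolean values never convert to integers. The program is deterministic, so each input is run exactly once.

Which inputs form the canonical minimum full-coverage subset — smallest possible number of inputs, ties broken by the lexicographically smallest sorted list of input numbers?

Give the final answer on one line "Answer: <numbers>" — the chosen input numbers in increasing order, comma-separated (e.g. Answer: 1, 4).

#1 (t=15, w=0) -> B1->T, B2->F, B3->T; covered: B1=T, B2=F, B3=T
#2 (t=14, w=2) -> B1->T, B2->F, B3->T; covered: B1=T, B2=F, B3=T
#3 (t=5, w=1) -> B1->T, B2->T, B3->T; covered: B1=T, B2=T, B3=T
#4 (t=8, w=4) -> B1->T, B2->T, B3->F, B4->T, B5->F; covered: B1=T, B2=T, B3=F, B4=T, B5=F
#5 (t=6, w=3) -> B1->T, B2->T, B3->T; covered: B1=T, B2=T, B3=T
#6 (t=8, w=0) -> B1->T, B2->T, B3->T; covered: B1=T, B2=T, B3=T
#7 (t=15, w=2) -> B1->T, B2->F, B3->T; covered: B1=T, B2=F, B3=T
#8 (t=5, w=4) -> B1->T, B2->T, B3->F, B4->T, B5->F; covered: B1=T, B2=T, B3=F, B4=T, B5=F
pool-wide coverage (7 outcomes): B1=T, B2=T, B2=F, B3=T, B3=F, B4=T, B5=F
size 1 is not enough: best union over all size-1 subsets is 5/7
the canonical winner is {1, 4}: size 2, full 7-outcome coverage, earliest index list among size-2 covers

Answer: 1, 4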